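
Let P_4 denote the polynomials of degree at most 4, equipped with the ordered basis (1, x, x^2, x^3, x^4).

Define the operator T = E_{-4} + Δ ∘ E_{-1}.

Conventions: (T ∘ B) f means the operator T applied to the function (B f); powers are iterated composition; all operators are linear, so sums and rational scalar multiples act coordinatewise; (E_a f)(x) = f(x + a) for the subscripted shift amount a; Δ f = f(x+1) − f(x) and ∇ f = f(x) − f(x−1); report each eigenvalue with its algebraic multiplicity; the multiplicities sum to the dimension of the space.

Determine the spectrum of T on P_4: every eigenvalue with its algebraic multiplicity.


image of 1: 1
image of x: x - 3
image of x^2: x^2 - 6x + 15
image of x^3: x^3 - 9x^2 + 45x - 63
image of x^4: x^4 - 12x^3 + 90x^2 - 252x + 255
the matrix is upper triangular; its diagonal is (1, 1, 1, 1, 1)
for a triangular matrix the eigenvalues are the diagonal entries, with algebraic multiplicity their repetition count

λ = 1 (multiplicity 5)


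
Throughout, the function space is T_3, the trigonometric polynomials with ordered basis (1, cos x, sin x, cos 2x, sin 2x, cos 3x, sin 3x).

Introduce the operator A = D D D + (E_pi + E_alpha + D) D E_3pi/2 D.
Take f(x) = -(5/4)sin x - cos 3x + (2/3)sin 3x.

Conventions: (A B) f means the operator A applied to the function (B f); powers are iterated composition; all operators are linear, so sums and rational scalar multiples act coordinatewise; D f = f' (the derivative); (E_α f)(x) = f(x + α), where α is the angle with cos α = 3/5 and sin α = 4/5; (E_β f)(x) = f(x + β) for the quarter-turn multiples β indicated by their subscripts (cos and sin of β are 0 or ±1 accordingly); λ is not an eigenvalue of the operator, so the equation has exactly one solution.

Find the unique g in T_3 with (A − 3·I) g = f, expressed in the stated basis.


g(x) = -(7/100)cos x + (6/25)sin x - (866/34575)cos 3x + (3461/103725)sin 3x

write g with unknown coordinates in the stated basis and equate coefficients in (A − 3·I) g = f
solving from the highest basis element down gives g = -(7/100)cos x + (6/25)sin x - (866/34575)cos 3x + (3461/103725)sin 3x
check: A g = -(21/100)cos x - (53/100)sin x - (12391/11525)cos 3x + (8837/11525)sin 3x
so A g − 3·g = -(5/4)sin x - cos 3x + (2/3)sin 3x = f ✓


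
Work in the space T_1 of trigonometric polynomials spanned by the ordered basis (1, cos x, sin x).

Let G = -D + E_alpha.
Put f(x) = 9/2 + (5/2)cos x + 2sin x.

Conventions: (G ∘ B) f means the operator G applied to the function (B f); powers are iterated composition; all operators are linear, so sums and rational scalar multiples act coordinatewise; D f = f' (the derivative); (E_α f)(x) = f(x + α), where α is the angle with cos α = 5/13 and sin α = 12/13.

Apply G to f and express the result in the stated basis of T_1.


D f = 2cos x - (5/2)sin x
(-D) f = -2cos x + (5/2)sin x
E_alpha f = 9/2 + (73/26)cos x - (20/13)sin x
(-D + E_alpha) f = 9/2 + (21/26)cos x + (25/26)sin x

the image equals g(x) = 9/2 + (21/26)cos x + (25/26)sin x


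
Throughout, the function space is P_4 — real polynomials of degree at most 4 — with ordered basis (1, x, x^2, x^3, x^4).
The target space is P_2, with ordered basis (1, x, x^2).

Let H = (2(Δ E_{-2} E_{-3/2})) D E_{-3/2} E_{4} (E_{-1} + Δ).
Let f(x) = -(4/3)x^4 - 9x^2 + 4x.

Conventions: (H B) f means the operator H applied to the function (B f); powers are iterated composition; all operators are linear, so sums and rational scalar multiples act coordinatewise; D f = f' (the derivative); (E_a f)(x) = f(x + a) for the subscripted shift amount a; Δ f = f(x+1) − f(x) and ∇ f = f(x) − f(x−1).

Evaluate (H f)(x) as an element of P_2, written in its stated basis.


E_{-1} f = -(4/3)x^4 + (16/3)x^3 - 17x^2 + (82/3)x - 43/3
Δ f = -(16/3)x^3 - 8x^2 - (70/3)x - 19/3
(E_{-1} + Δ) f = -(4/3)x^4 - 25x^2 + 4x - 62/3
E_{4} (E_{-1} + Δ) f = -(4/3)x^4 - (64/3)x^3 - 153x^2 - (1612/3)x - 746
E_{-3/2} E_{4} (E_{-1} + Δ) f = -(4/3)x^4 - (40/3)x^3 - 75x^2 - (613/3)x - 219
D E_{-3/2} E_{4} (E_{-1} + Δ) f = -(16/3)x^3 - 40x^2 - 150x - 613/3
E_{-3/2} (D E_{-3/2} E_{4}) (E_{-1} + Δ) f = -(16/3)x^3 - 16x^2 - 66x - 154/3
E_{-2} E_{-3/2} (D E_{-3/2} E_{4}) (E_{-1} + Δ) f = -(16/3)x^3 + 16x^2 - 66x + 178/3
Δ E_{-2} E_{-3/2} (D E_{-3/2} E_{4}) (E_{-1} + Δ) f = -16x^2 + 16x - 166/3
(2(Δ E_{-2} E_{-3/2})) (D E_{-3/2} E_{4}) (E_{-1} + Δ) f = -32x^2 + 32x - 332/3

g(x) = -32x^2 + 32x - 332/3


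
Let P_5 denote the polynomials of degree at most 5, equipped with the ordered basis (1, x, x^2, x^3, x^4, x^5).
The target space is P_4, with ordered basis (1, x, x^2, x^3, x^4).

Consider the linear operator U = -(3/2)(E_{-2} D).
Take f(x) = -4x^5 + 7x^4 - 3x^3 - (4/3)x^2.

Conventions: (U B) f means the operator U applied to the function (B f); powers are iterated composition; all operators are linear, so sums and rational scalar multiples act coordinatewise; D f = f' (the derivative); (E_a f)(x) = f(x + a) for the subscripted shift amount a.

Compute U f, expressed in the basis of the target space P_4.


D f = -20x^4 + 28x^3 - 9x^2 - (8/3)x
E_{-2} D f = -20x^4 + 188x^3 - 657x^2 + (3028/3)x - 1724/3
(-(3/2)(E_{-2} D)) f = 30x^4 - 282x^3 + (1971/2)x^2 - 1514x + 862

the result is g(x) = 30x^4 - 282x^3 + (1971/2)x^2 - 1514x + 862


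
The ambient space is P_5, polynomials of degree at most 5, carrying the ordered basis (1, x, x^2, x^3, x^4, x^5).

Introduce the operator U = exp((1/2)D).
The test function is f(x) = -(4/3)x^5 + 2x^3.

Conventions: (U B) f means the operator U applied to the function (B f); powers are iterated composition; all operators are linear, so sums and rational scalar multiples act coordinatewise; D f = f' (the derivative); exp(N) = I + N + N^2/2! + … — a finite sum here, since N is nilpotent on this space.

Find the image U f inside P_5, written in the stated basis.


order-1 term: -(10/3)x^4 + 3x^2
order-2 term: -(10/3)x^3 + (3/2)x
order-3 term: -(5/3)x^2 + 1/4
order-4 term: -(5/12)x
order-5 term: -1/24
the series for exp((1/2)D) f terminates at order 5
exp((1/2)D) f = -(4/3)x^5 - (10/3)x^4 - (4/3)x^3 + (4/3)x^2 + (13/12)x + 5/24

g(x) = -(4/3)x^5 - (10/3)x^4 - (4/3)x^3 + (4/3)x^2 + (13/12)x + 5/24


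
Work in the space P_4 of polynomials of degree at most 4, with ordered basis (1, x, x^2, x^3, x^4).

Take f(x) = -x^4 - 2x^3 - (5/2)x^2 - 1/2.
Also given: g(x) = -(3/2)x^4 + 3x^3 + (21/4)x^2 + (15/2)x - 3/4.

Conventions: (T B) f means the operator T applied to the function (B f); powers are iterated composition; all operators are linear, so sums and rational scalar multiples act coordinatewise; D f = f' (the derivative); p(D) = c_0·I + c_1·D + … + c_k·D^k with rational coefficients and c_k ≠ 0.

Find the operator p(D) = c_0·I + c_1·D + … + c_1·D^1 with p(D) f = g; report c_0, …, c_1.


p(D) = (3/2)·I − (3/2)·D, i.e. c_0 = 3/2, c_1 = -3/2

D^0 f = -x^4 - 2x^3 - (5/2)x^2 - 1/2
D^1 f = -4x^3 - 6x^2 - 5x
matching coefficients of g against c_0 f + c_1 Df + … from the top degree down determines the c_i
solution: c_0 = 3/2, c_1 = -3/2


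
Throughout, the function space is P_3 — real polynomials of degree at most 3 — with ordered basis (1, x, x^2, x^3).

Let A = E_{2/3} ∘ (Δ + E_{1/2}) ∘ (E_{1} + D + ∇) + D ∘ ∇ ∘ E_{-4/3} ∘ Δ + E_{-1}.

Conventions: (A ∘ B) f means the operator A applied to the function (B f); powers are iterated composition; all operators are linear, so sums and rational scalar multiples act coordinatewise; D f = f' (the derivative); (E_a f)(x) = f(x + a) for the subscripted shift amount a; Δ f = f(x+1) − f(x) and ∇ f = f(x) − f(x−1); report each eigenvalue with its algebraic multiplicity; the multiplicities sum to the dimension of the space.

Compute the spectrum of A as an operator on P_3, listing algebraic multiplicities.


image of 1: 2
image of x: 2x + 25/6
image of x^2: 2x^2 + (25/3)x + 637/36
image of x^3: 2x^3 + (25/2)x^2 + (637/12)x + 9973/216
the matrix is upper triangular; its diagonal is (2, 2, 2, 2)
for a triangular matrix the eigenvalues are the diagonal entries, with algebraic multiplicity their repetition count

λ = 2 (multiplicity 4)


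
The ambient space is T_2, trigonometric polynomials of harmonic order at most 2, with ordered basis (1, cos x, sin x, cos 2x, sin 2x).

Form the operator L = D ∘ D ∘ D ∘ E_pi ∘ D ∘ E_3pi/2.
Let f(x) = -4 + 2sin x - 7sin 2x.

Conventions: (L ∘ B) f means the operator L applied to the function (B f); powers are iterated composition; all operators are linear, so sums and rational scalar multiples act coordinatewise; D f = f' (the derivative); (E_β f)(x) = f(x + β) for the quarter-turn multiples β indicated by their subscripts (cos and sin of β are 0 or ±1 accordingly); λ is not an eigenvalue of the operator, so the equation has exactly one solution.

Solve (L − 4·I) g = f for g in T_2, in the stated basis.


g(x) = 1 - (2/17)cos x - (8/17)sin x + (7/20)sin 2x

write g with unknown coordinates in the stated basis and equate coefficients in (L − 4·I) g = f
solving from the highest basis element down gives g = 1 - (2/17)cos x - (8/17)sin x + (7/20)sin 2x
check: L g = -(8/17)cos x + (2/17)sin x - (28/5)sin 2x
so L g − 4·g = -4 + 2sin x - 7sin 2x = f ✓


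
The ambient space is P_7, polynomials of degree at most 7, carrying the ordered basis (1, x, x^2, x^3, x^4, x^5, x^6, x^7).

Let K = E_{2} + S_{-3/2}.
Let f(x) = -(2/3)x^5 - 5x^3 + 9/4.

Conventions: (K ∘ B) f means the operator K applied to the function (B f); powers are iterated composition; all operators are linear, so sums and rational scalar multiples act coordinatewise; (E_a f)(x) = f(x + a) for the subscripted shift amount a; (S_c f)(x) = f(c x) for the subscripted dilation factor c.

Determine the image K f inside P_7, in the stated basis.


E_{2} f = -(2/3)x^5 - (20/3)x^4 - (95/3)x^3 - (250/3)x^2 - (340/3)x - 709/12
S_{-3/2} f = (81/16)x^5 + (135/8)x^3 + 9/4
(E_{2} + S_{-3/2}) f = (211/48)x^5 - (20/3)x^4 - (355/24)x^3 - (250/3)x^2 - (340/3)x - 341/6

g(x) = (211/48)x^5 - (20/3)x^4 - (355/24)x^3 - (250/3)x^2 - (340/3)x - 341/6


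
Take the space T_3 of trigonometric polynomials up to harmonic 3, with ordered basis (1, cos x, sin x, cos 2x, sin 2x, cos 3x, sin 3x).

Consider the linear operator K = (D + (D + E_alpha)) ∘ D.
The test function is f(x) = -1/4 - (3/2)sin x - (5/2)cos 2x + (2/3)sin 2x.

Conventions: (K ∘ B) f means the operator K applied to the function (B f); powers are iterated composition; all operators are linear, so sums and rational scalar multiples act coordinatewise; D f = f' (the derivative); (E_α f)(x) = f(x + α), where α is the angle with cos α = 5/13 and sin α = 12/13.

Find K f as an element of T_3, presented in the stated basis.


D f = -(3/2)cos x + (4/3)cos 2x + 5sin 2x
D D f = (3/2)sin x + 10cos 2x - (8/3)sin 2x
D D f = (3/2)sin x + 10cos 2x - (8/3)sin 2x
E_alpha D f = -(15/26)cos x + (18/13)sin x + (1324/507)cos 2x - (755/169)sin 2x
(D + E_alpha) D f = -(15/26)cos x + (75/26)sin x + (6394/507)cos 2x - (3617/507)sin 2x
(D + (D + E_alpha)) D f = -(15/26)cos x + (57/13)sin x + (11464/507)cos 2x - (4969/507)sin 2x

the image equals g(x) = -(15/26)cos x + (57/13)sin x + (11464/507)cos 2x - (4969/507)sin 2x


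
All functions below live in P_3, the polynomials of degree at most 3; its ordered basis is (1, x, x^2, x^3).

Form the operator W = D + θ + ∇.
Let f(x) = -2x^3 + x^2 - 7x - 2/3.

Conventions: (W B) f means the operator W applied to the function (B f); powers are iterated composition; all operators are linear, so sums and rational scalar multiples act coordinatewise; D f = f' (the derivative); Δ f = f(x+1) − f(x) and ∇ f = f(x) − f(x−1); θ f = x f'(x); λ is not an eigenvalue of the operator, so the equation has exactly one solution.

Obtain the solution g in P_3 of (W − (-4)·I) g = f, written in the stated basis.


write g with unknown coordinates in the stated basis and equate coefficients in (W − (-4)·I) g = f
solving from the highest basis element down gives g = -(2/7)x^3 + (19/42)x^2 - (29/15)x + 827/840
check: W g = -(6/7)x^3 - (17/21)x^2 + (11/15)x - 967/210
so W g − (-4)·g = -2x^3 + x^2 - 7x - 2/3 = f ✓

the result is g(x) = -(2/7)x^3 + (19/42)x^2 - (29/15)x + 827/840


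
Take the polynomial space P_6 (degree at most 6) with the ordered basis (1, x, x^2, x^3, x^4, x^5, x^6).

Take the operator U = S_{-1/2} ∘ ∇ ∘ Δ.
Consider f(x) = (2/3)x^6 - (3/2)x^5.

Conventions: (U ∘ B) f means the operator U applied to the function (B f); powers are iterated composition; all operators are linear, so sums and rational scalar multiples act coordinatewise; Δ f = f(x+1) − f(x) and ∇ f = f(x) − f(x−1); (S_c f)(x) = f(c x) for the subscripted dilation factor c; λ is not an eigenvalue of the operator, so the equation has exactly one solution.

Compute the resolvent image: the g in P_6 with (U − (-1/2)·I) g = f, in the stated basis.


the image equals g(x) = (4/3)x^6 - 3x^5 - 5x^4 - 15x^3 + 10x^2 - 120x - 76/3

write g with unknown coordinates in the stated basis and equate coefficients in (U − (-1/2)·I) g = f
solving from the highest basis element down gives g = (4/3)x^6 - 3x^5 - 5x^4 - 15x^3 + 10x^2 - 120x - 76/3
check: U g = (5/2)x^4 + (15/2)x^3 - 5x^2 + 60x + 38/3
so U g − (-1/2)·g = (2/3)x^6 - (3/2)x^5 = f ✓


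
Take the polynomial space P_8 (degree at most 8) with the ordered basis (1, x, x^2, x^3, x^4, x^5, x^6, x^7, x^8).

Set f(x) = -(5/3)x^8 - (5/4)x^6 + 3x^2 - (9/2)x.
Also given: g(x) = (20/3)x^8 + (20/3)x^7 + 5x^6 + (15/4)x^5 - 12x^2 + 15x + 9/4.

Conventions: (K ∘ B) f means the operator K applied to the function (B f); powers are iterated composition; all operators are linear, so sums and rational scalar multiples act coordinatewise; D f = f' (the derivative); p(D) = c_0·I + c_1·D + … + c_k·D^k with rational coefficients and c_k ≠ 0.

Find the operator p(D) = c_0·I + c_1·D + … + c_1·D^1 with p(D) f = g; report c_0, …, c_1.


D^0 f = -(5/3)x^8 - (5/4)x^6 + 3x^2 - (9/2)x
D^1 f = -(40/3)x^7 - (15/2)x^5 + 6x - 9/2
matching coefficients of g against c_0 f + c_1 Df + … from the top degree down determines the c_i
solution: c_0 = -4, c_1 = -1/2

c_0 = -4, c_1 = -1/2


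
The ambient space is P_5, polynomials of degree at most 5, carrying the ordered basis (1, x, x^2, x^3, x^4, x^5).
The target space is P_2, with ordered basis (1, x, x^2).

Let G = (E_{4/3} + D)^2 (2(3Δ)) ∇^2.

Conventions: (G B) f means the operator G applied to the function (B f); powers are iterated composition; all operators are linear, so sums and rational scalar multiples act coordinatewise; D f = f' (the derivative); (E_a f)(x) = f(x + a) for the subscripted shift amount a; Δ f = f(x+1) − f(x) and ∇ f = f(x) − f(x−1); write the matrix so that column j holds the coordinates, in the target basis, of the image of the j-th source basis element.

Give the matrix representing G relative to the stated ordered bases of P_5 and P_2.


the matrix is [[0, 0, 0, 36, 600, 3700]; [0, 0, 0, 0, 144, 3000]; [0, 0, 0, 0, 0, 360]] (rows listed top to bottom)

image of 1: 0
image of x: 0
image of x^2: 0
image of x^3: 36
image of x^4: 144x + 600
image of x^5: 360x^2 + 3000x + 3700
each image's coordinates form column j of the matrix


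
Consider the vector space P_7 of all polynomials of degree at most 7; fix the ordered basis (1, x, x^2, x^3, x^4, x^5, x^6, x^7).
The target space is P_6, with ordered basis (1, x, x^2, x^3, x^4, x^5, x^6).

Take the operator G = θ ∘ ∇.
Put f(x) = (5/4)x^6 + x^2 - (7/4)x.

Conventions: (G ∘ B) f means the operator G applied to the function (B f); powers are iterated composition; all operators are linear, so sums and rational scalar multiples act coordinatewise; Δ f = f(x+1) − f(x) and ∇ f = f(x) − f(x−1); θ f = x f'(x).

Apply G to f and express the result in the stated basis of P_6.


the image equals g(x) = (75/2)x^5 - 75x^4 + 75x^3 - (75/2)x^2 + (19/2)x

∇ f = (15/2)x^5 - (75/4)x^4 + 25x^3 - (75/4)x^2 + (19/2)x - 4
θ ∇ f = (75/2)x^5 - 75x^4 + 75x^3 - (75/2)x^2 + (19/2)x


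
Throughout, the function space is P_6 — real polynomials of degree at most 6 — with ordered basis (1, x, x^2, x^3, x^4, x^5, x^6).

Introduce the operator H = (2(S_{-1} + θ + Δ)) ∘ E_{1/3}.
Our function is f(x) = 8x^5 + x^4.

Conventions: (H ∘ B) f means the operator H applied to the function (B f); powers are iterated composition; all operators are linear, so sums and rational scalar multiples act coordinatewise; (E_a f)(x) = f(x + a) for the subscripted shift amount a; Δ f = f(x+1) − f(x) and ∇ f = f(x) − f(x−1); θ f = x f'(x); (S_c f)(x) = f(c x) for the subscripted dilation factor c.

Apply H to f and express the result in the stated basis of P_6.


E_{1/3} f = 8x^5 + (43/3)x^4 + (92/9)x^3 + (98/27)x^2 + (52/81)x + 11/243
S_{-1} E_{1/3} f = -8x^5 + (43/3)x^4 - (92/9)x^3 + (98/27)x^2 - (52/81)x + 11/243
θ E_{1/3} f = 40x^5 + (172/3)x^4 + (92/3)x^3 + (196/27)x^2 + (52/81)x
Δ E_{1/3} f = 40x^4 + (412/3)x^3 + (590/3)x^2 + (3652/27)x + 2983/81
(S_{-1} + θ + Δ) E_{1/3} f = 32x^5 + (335/3)x^4 + (1420/9)x^3 + (1868/9)x^2 + (3652/27)x + 8960/243
(2(S_{-1} + θ + Δ)) E_{1/3} f = 64x^5 + (670/3)x^4 + (2840/9)x^3 + (3736/9)x^2 + (7304/27)x + 17920/243

the image equals g(x) = 64x^5 + (670/3)x^4 + (2840/9)x^3 + (3736/9)x^2 + (7304/27)x + 17920/243


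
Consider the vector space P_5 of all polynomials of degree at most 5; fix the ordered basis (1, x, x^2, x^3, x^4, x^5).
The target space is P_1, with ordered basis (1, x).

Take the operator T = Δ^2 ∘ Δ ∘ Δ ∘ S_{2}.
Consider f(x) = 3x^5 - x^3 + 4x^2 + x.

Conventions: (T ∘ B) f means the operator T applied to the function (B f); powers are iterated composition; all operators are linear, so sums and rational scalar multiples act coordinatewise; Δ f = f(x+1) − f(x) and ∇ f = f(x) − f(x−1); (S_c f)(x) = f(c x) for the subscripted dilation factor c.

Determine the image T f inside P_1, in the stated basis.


g(x) = 11520x + 23040

S_{2} f = 96x^5 - 8x^3 + 16x^2 + 2x
Δ S_{2} f = 480x^4 + 960x^3 + 936x^2 + 488x + 106
Δ (Δ ∘ S_{2}) f = 1920x^3 + 5760x^2 + 6672x + 2864
Δ Δ (Δ ∘ S_{2}) f = 5760x^2 + 17280x + 14352
Δ Δ Δ (Δ ∘ S_{2}) f = 11520x + 23040


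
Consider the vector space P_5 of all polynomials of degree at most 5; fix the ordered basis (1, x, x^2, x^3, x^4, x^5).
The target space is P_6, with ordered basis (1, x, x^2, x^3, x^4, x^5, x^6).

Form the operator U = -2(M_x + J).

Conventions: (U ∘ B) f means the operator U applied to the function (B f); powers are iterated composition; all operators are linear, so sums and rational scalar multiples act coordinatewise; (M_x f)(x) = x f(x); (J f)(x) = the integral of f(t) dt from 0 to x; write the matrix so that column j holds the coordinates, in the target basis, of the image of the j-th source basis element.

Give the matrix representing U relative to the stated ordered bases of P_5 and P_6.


image of 1: -4x
image of x: -3x^2
image of x^2: -(8/3)x^3
image of x^3: -(5/2)x^4
image of x^4: -(12/5)x^5
image of x^5: -(7/3)x^6
each image's coordinates form column j of the matrix

the matrix is [[0, 0, 0, 0, 0, 0]; [-4, 0, 0, 0, 0, 0]; [0, -3, 0, 0, 0, 0]; [0, 0, -8/3, 0, 0, 0]; [0, 0, 0, -5/2, 0, 0]; [0, 0, 0, 0, -12/5, 0]; [0, 0, 0, 0, 0, -7/3]] (rows listed top to bottom)


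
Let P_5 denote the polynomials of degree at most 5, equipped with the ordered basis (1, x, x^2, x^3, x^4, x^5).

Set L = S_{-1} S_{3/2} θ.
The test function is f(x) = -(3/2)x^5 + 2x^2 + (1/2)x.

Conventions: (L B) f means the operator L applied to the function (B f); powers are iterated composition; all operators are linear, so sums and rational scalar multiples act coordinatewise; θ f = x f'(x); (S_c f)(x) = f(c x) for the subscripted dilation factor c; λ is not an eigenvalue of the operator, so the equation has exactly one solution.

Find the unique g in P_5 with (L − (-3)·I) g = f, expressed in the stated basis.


write g with unknown coordinates in the stated basis and equate coefficients in (L − (-3)·I) g = f
solving from the highest basis element down gives g = (16/373)x^5 + (4/15)x^2 + (1/3)x
check: L g = -(1215/746)x^5 + (6/5)x^2 - (1/2)x
so L g − (-3)·g = -(3/2)x^5 + 2x^2 + (1/2)x = f ✓

g(x) = (16/373)x^5 + (4/15)x^2 + (1/3)x


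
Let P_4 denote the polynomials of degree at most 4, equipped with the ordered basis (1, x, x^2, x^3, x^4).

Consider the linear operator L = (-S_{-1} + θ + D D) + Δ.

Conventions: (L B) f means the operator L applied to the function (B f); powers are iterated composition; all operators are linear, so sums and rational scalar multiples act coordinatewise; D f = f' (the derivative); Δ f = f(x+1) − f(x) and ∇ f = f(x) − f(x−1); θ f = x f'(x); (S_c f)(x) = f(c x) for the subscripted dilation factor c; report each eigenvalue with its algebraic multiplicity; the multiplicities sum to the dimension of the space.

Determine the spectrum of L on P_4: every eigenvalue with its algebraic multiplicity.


λ = -1 (multiplicity 1), λ = 1 (multiplicity 1), λ = 2 (multiplicity 1), λ = 3 (multiplicity 1), λ = 4 (multiplicity 1)

image of 1: -1
image of x: 2x + 1
image of x^2: x^2 + 2x + 3
image of x^3: 4x^3 + 3x^2 + 9x + 1
image of x^4: 3x^4 + 4x^3 + 18x^2 + 4x + 1
the matrix is upper triangular; its diagonal is (-1, 2, 1, 4, 3)
for a triangular matrix the eigenvalues are the diagonal entries, with algebraic multiplicity their repetition count


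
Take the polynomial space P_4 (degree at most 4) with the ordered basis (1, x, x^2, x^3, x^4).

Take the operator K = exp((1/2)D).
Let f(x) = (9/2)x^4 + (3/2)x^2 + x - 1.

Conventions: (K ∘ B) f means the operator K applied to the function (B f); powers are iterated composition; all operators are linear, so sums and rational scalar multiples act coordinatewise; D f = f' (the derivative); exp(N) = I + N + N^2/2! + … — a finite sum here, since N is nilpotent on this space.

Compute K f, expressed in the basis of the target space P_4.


order-1 term: 9x^3 + (3/2)x + 1/2
order-2 term: (27/4)x^2 + 3/8
order-3 term: (9/4)x
order-4 term: 9/32
the series for exp((1/2)D) f terminates at order 4
exp((1/2)D) f = (9/2)x^4 + 9x^3 + (33/4)x^2 + (19/4)x + 5/32

the image equals g(x) = (9/2)x^4 + 9x^3 + (33/4)x^2 + (19/4)x + 5/32


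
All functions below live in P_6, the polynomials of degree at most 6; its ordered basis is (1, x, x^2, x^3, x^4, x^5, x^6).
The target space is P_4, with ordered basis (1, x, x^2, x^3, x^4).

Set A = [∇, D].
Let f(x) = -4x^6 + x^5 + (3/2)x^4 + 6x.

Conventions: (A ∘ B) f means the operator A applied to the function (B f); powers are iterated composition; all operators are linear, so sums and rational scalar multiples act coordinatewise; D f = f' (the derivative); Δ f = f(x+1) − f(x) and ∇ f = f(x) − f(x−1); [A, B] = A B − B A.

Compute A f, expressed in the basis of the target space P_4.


D f = -24x^5 + 5x^4 + 6x^3 + 6
∇ D f = -120x^4 + 260x^3 - 252x^2 + 122x - 23
∇ f = -24x^5 + 65x^4 - 84x^3 + 61x^2 - 23x + 19/2
D ∇ f = -120x^4 + 260x^3 - 252x^2 + 122x - 23
[∇, D] f = 0

the result is g(x) = 0


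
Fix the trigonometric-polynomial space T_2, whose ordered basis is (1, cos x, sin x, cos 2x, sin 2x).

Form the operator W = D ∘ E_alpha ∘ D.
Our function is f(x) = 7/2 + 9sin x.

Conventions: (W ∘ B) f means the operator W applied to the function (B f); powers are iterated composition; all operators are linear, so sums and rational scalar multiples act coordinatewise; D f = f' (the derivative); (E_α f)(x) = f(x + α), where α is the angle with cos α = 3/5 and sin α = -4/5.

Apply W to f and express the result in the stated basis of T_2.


D f = 9cos x
E_alpha D f = (27/5)cos x + (36/5)sin x
D E_alpha D f = (36/5)cos x - (27/5)sin x

g(x) = (36/5)cos x - (27/5)sin x


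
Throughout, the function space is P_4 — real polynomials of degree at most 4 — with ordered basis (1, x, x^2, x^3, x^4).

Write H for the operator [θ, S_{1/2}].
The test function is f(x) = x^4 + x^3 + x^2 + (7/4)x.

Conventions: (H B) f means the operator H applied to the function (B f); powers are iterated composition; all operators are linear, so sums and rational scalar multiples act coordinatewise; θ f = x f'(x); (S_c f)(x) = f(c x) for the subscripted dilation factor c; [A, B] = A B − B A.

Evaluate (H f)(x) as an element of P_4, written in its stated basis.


S_{1/2} f = (1/16)x^4 + (1/8)x^3 + (1/4)x^2 + (7/8)x
θ S_{1/2} f = (1/4)x^4 + (3/8)x^3 + (1/2)x^2 + (7/8)x
θ f = 4x^4 + 3x^3 + 2x^2 + (7/4)x
S_{1/2} θ f = (1/4)x^4 + (3/8)x^3 + (1/2)x^2 + (7/8)x
[θ, S_{1/2}] f = 0

the result is g(x) = 0


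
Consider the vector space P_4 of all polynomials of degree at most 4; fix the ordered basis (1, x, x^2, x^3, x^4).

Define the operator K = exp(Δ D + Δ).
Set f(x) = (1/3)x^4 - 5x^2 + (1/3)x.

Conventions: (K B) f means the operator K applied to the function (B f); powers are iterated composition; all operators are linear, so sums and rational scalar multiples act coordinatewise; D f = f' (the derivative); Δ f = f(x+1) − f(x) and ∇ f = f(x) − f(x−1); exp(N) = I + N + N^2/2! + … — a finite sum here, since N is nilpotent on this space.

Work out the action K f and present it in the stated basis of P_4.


the image equals g(x) = (1/3)x^4 + (4/3)x^3 + 3x^2 + 9x + 8/3

order-1 term: (4/3)x^3 + 6x^2 - (14/3)x - 13
order-2 term: 2x^2 + 12x + 28/3
order-3 term: (4/3)x + 6
order-4 term: 1/3
the series for exp(Δ D + Δ) f terminates at order 4
exp(Δ D + Δ) f = (1/3)x^4 + (4/3)x^3 + 3x^2 + 9x + 8/3


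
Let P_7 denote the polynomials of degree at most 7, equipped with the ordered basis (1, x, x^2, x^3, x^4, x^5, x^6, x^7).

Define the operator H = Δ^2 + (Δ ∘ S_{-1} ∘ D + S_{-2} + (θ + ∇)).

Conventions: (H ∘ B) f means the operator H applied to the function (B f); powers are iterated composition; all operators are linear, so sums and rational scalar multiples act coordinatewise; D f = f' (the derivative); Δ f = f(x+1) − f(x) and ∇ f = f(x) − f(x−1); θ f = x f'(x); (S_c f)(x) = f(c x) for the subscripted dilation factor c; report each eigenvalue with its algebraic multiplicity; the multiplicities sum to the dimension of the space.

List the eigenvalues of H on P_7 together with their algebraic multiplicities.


image of 1: 1
image of x: -x + 1
image of x^2: 6x^2 + 2x - 1
image of x^3: -5x^3 + 3x^2 + 9x + 10
image of x^4: 20x^4 + 4x^3 - 6x^2 + 16x + 9
image of x^5: -27x^5 + 5x^4 + 30x^3 + 100x^2 + 85x + 36
image of x^6: 70x^6 + 6x^5 - 15x^4 + 80x^3 + 135x^2 + 156x + 55
image of x^7: -121x^7 + 7x^6 + 63x^5 + 350x^4 + 595x^3 + 756x^2 + 469x + 134
the matrix is upper triangular; its diagonal is (1, -1, 6, -5, 20, -27, 70, -121)
for a triangular matrix the eigenvalues are the diagonal entries, with algebraic multiplicity their repetition count

λ = -121 (multiplicity 1), λ = -27 (multiplicity 1), λ = -5 (multiplicity 1), λ = -1 (multiplicity 1), λ = 1 (multiplicity 1), λ = 6 (multiplicity 1), λ = 20 (multiplicity 1), λ = 70 (multiplicity 1)


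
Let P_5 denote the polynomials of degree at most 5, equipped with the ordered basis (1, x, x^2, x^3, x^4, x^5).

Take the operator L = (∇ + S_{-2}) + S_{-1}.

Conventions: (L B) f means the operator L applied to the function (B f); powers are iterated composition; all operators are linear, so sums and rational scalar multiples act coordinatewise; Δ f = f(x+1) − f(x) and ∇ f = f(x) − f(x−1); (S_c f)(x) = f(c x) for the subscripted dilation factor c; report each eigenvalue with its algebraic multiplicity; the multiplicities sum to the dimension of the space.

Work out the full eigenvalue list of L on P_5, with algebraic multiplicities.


image of 1: 2
image of x: -3x + 1
image of x^2: 5x^2 + 2x - 1
image of x^3: -9x^3 + 3x^2 - 3x + 1
image of x^4: 17x^4 + 4x^3 - 6x^2 + 4x - 1
image of x^5: -33x^5 + 5x^4 - 10x^3 + 10x^2 - 5x + 1
the matrix is upper triangular; its diagonal is (2, -3, 5, -9, 17, -33)
for a triangular matrix the eigenvalues are the diagonal entries, with algebraic multiplicity their repetition count

λ = -33 (multiplicity 1), λ = -9 (multiplicity 1), λ = -3 (multiplicity 1), λ = 2 (multiplicity 1), λ = 5 (multiplicity 1), λ = 17 (multiplicity 1)


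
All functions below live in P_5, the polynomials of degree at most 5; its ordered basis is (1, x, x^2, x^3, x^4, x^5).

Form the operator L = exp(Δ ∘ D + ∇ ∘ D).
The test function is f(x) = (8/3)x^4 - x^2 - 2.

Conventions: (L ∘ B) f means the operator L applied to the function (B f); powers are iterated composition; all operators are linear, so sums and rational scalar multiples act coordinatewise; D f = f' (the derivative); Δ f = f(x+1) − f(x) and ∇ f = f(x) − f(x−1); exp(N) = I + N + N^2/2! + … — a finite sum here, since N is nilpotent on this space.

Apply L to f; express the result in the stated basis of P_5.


order-1 term: 64x^2 + 52/3
order-2 term: 128
the series for exp(Δ ∘ D + ∇ ∘ D) f terminates at order 2
exp(Δ ∘ D + ∇ ∘ D) f = (8/3)x^4 + 63x^2 + 430/3

g(x) = (8/3)x^4 + 63x^2 + 430/3


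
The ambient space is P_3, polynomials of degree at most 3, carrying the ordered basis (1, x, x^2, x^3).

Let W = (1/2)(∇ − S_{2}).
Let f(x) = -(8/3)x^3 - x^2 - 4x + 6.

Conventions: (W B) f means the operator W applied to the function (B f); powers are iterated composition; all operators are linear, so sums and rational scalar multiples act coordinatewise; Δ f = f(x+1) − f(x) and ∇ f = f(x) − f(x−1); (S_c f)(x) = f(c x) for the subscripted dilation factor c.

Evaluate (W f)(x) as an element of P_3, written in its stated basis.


the image equals g(x) = (32/3)x^3 - 2x^2 + 7x - 35/6

∇ f = -8x^2 + 6x - 17/3
S_{2} f = -(64/3)x^3 - 4x^2 - 8x + 6
(-S_{2}) f = (64/3)x^3 + 4x^2 + 8x - 6
(∇ − S_{2}) f = (64/3)x^3 - 4x^2 + 14x - 35/3
((1/2)(∇ − S_{2})) f = (32/3)x^3 - 2x^2 + 7x - 35/6


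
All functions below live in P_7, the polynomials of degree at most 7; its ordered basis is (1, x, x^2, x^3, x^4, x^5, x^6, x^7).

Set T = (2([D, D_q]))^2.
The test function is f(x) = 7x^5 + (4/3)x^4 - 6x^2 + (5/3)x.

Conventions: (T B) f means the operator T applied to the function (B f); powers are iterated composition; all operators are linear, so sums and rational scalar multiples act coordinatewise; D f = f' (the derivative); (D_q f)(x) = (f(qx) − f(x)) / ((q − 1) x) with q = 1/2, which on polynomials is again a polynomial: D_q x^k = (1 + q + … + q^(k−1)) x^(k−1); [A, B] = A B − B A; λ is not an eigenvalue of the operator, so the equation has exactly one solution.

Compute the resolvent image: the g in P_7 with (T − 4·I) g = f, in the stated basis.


the image equals g(x) = -(7/4)x^5 - (1/3)x^4 + (3/2)x^2 - (313/96)x - 11/48

write g with unknown coordinates in the stated basis and equate coefficients in (T − 4·I) g = f
solving from the highest basis element down gives g = -(7/4)x^5 - (1/3)x^4 + (3/2)x^2 - (313/96)x - 11/48
check: T g = -(91/8)x - 11/12
so T g − 4·g = 7x^5 + (4/3)x^4 - 6x^2 + (5/3)x = f ✓


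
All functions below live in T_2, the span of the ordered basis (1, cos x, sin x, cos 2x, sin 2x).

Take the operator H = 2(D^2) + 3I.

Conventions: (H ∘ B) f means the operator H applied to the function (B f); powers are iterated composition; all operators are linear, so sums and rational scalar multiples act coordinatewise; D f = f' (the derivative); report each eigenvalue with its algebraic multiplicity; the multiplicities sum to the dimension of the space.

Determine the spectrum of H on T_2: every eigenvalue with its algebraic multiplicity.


λ = -5 (multiplicity 2), λ = 1 (multiplicity 2), λ = 3 (multiplicity 1)

image of 1: 3
image of cos x: cos x
image of sin x: sin x
image of cos 2x: -5cos 2x
image of sin 2x: -5sin 2x
the matrix is diagonal; its diagonal is (3, 1, 1, -5, -5)
for a triangular matrix the eigenvalues are the diagonal entries, with algebraic multiplicity their repetition count


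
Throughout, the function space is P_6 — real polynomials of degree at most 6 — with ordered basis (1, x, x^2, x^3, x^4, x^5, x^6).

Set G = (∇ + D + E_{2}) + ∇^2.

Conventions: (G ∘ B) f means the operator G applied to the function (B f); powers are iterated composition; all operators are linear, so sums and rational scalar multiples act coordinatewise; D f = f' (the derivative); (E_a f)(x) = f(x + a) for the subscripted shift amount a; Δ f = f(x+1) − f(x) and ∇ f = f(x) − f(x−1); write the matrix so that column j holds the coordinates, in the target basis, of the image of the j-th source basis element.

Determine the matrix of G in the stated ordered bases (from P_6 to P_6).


image of 1: 1
image of x: x + 4
image of x^2: x^2 + 8x + 5
image of x^3: x^3 + 12x^2 + 15x + 3
image of x^4: x^4 + 16x^3 + 30x^2 + 12x + 29
image of x^5: x^5 + 20x^4 + 50x^3 + 30x^2 + 145x + 3
image of x^6: x^6 + 24x^5 + 75x^4 + 60x^3 + 435x^2 + 18x + 125
each image's coordinates form column j of the matrix

the matrix is [[1, 4, 5, 3, 29, 3, 125]; [0, 1, 8, 15, 12, 145, 18]; [0, 0, 1, 12, 30, 30, 435]; [0, 0, 0, 1, 16, 50, 60]; [0, 0, 0, 0, 1, 20, 75]; [0, 0, 0, 0, 0, 1, 24]; [0, 0, 0, 0, 0, 0, 1]] (rows listed top to bottom)


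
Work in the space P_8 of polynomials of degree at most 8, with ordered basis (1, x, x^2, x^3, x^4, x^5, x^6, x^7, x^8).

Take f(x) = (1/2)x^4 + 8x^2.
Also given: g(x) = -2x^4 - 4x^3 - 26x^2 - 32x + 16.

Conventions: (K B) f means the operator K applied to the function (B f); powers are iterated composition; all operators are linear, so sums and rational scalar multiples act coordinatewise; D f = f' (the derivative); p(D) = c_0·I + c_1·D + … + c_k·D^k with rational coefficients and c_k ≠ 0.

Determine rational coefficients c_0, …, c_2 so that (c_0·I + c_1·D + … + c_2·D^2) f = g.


D^0 f = (1/2)x^4 + 8x^2
D^1 f = 2x^3 + 16x
D^2 f = 6x^2 + 16
matching coefficients of g against c_0 f + c_1 Df + … from the top degree down determines the c_i
solution: c_0 = -4, c_1 = -2, c_2 = 1

p(D) = -4·I − 2·D + D^2, i.e. c_0 = -4, c_1 = -2, c_2 = 1


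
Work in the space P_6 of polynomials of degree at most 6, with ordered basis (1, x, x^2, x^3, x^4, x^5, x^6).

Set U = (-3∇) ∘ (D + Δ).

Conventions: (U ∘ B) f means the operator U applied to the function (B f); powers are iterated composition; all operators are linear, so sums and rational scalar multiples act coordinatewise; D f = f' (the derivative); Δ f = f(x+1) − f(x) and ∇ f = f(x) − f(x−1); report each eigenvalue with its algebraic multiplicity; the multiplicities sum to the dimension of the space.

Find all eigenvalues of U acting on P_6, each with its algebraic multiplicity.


λ = 0 (multiplicity 7)

image of 1: 0
image of x: 0
image of x^2: -12
image of x^3: -36x + 9
image of x^4: -72x^2 + 36x - 18
image of x^5: -120x^3 + 90x^2 - 90x + 15
image of x^6: -180x^4 + 180x^3 - 270x^2 + 90x - 24
the matrix is upper triangular; its diagonal is (0, 0, 0, 0, 0, 0, 0)
for a triangular matrix the eigenvalues are the diagonal entries, with algebraic multiplicity their repetition count


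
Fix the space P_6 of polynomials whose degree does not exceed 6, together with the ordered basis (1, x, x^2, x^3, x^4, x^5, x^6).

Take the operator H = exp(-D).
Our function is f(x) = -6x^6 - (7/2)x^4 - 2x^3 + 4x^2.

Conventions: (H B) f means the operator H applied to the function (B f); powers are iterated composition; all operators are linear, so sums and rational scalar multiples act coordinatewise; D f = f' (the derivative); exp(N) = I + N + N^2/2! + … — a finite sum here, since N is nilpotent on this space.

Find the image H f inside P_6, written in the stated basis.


order-1 term: 36x^5 + 14x^3 + 6x^2 - 8x
order-2 term: -90x^4 - 21x^2 - 6x + 4
order-3 term: 120x^3 + 14x + 2
order-4 term: -90x^2 - 7/2
order-5 term: 36x
order-6 term: -6
the series for exp(-D) f terminates at order 6
exp(-D) f = -6x^6 + 36x^5 - (187/2)x^4 + 132x^3 - 101x^2 + 36x - 7/2

the result is g(x) = -6x^6 + 36x^5 - (187/2)x^4 + 132x^3 - 101x^2 + 36x - 7/2


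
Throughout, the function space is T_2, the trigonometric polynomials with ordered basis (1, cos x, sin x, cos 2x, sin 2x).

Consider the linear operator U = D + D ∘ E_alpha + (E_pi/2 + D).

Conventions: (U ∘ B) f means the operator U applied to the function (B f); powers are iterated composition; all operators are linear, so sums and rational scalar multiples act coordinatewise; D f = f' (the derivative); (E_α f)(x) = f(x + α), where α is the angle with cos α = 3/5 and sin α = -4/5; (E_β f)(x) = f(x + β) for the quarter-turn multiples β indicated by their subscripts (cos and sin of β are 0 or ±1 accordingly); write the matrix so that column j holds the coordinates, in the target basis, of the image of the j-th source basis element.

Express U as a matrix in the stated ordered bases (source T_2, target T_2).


the matrix is [[1, 0, 0, 0, 0]; [0, 4/5, 18/5, 0, 0]; [0, -18/5, 4/5, 0, 0]; [0, 0, 0, 23/25, 86/25]; [0, 0, 0, -86/25, 23/25]] (rows listed top to bottom)

image of 1: 1
image of cos x: (4/5)cos x - (18/5)sin x
image of sin x: (18/5)cos x + (4/5)sin x
image of cos 2x: (23/25)cos 2x - (86/25)sin 2x
image of sin 2x: (86/25)cos 2x + (23/25)sin 2x
each image's coordinates form column j of the matrix


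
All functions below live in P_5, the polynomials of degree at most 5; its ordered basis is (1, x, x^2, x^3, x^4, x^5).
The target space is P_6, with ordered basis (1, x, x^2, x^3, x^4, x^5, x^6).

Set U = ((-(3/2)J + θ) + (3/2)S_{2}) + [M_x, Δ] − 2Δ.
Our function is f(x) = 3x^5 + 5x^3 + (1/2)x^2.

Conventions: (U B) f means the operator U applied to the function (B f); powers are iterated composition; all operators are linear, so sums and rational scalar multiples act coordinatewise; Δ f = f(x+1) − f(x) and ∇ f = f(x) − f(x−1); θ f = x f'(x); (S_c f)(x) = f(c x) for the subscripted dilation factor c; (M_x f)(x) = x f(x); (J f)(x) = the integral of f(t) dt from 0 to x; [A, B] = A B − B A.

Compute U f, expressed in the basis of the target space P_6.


J f = (1/2)x^6 + (5/4)x^4 + (1/6)x^3
(-(3/2)J) f = -(3/4)x^6 - (15/8)x^4 - (1/4)x^3
θ f = 15x^5 + 15x^3 + x^2
(-(3/2)J + θ) f = -(3/4)x^6 + 15x^5 - (15/8)x^4 + (59/4)x^3 + x^2
S_{2} f = 96x^5 + 40x^3 + 2x^2
((3/2)S_{2}) f = 144x^5 + 60x^3 + 3x^2
((-(3/2)J + θ) + (3/2)S_{2}) f = -(3/4)x^6 + 159x^5 - (15/8)x^4 + (299/4)x^3 + 4x^2
Δ f = 15x^4 + 30x^3 + 45x^2 + 31x + 17/2
M_x Δ f = 15x^5 + 30x^4 + 45x^3 + 31x^2 + (17/2)x
M_x f = 3x^6 + 5x^4 + (1/2)x^3
Δ M_x f = 18x^5 + 45x^4 + 80x^3 + (153/2)x^2 + (79/2)x + 17/2
[M_x, Δ] f = -3x^5 - 15x^4 - 35x^3 - (91/2)x^2 - 31x - 17/2
Δ f = 15x^4 + 30x^3 + 45x^2 + 31x + 17/2
(-2Δ) f = -30x^4 - 60x^3 - 90x^2 - 62x - 17
(((-(3/2)J + θ) + (3/2)S_{2}) + [M_x, Δ] − 2Δ) f = -(3/4)x^6 + 156x^5 - (375/8)x^4 - (81/4)x^3 - (263/2)x^2 - 93x - 51/2

g(x) = -(3/4)x^6 + 156x^5 - (375/8)x^4 - (81/4)x^3 - (263/2)x^2 - 93x - 51/2


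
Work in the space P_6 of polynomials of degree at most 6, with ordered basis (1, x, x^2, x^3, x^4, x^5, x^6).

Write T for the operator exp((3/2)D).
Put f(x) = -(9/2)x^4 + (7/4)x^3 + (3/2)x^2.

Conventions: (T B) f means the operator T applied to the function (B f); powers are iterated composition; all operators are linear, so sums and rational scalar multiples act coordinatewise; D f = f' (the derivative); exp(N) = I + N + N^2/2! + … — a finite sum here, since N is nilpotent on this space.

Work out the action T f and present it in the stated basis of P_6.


order-1 term: -27x^3 + (63/8)x^2 + (9/2)x
order-2 term: -(243/4)x^2 + (189/16)x + 27/8
order-3 term: -(243/4)x + 189/32
order-4 term: -729/32
the series for exp((3/2)D) f terminates at order 4
exp((3/2)D) f = -(9/2)x^4 - (101/4)x^3 - (411/8)x^2 - (711/16)x - 27/2

the result is g(x) = -(9/2)x^4 - (101/4)x^3 - (411/8)x^2 - (711/16)x - 27/2


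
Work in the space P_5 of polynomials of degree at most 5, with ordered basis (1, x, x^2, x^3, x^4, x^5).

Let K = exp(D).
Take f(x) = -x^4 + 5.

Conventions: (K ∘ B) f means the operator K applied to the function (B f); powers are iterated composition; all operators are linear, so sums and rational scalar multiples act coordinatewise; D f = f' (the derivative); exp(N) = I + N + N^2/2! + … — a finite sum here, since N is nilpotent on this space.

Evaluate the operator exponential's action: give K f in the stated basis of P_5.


the image equals g(x) = -x^4 - 4x^3 - 6x^2 - 4x + 4

order-1 term: -4x^3
order-2 term: -6x^2
order-3 term: -4x
order-4 term: -1
the series for exp(D) f terminates at order 4
exp(D) f = -x^4 - 4x^3 - 6x^2 - 4x + 4
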